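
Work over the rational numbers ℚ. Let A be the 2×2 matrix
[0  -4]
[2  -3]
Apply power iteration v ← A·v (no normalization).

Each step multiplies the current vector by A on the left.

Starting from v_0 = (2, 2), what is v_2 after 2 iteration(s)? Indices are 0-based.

v_2 = (8, -10)

v_0 = (2, 2).
v_1 = A·v_0 = (-8, -2).
v_2 = A·v_1 = (8, -10).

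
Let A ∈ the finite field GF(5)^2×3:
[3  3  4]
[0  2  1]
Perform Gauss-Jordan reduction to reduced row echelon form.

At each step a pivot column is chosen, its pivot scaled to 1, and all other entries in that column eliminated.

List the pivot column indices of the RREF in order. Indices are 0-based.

step 1: normalize row 0 (÷3) = (1, 1, 3)
step 2: normalize row 1 (÷2) = (0, 1, 3)
  row 0: subtract 1×row1 = (1, 0, 0)

pivot columns: 0, 1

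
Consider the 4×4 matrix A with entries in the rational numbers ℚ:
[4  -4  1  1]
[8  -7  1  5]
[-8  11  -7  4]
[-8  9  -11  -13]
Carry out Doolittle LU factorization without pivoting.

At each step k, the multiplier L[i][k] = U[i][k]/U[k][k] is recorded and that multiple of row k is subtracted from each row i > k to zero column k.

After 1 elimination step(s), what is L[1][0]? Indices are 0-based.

L[1][0] = 2

Step 1: pivot at (0,0) is 4.
  row1 ← row1 − (2)·row0  ⇒  L[1][0]=2, U row1=(0, 1, -1, 3)
  row2 ← row2 − (-2)·row0  ⇒  L[2][0]=-2, U row2=(0, 3, -5, 6)
  row3 ← row3 − (-2)·row0  ⇒  L[3][0]=-2, U row3=(0, 1, -9, -11)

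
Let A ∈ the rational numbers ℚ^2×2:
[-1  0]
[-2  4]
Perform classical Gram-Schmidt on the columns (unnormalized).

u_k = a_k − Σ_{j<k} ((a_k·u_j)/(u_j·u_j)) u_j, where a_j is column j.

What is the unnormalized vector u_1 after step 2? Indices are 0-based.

u_1 = (-8/5, 4/5)

Step 1: u_0 = a_0 = (-1, -2).
Step 2: u_1 = a_1 − (-8/5)·u_0 = (-8/5, 4/5).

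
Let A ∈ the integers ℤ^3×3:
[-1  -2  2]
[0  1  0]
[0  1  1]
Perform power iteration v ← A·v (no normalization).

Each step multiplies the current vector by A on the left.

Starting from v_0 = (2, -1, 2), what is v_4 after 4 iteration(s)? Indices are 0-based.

v_0 = (2, -1, 2).
v_1 = A·v_0 = (4, -1, 1).
v_2 = A·v_1 = (0, -1, 0).
v_3 = A·v_2 = (2, -1, -1).
v_4 = A·v_3 = (-2, -1, -2).

v_4 = (-2, -1, -2)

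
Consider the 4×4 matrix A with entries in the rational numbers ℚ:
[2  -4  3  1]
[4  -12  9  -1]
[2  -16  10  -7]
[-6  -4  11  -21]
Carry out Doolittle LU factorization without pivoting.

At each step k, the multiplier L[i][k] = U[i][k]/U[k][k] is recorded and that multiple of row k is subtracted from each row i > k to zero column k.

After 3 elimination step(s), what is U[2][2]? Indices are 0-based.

U[2][2] = -2

Step 1: pivot at (0,0) is 2.
  row1 ← row1 − (2)·row0  ⇒  L[1][0]=2, U row1=(0, -4, 3, -3)
  row2 ← row2 − (1)·row0  ⇒  L[2][0]=1, U row2=(0, -12, 7, -8)
  row3 ← row3 − (-3)·row0  ⇒  L[3][0]=-3, U row3=(0, -16, 20, -18)
Step 2: pivot at (1,1) is -4.
  row2 ← row2 − (3)·row1  ⇒  L[2][1]=3, U row2=(0, 0, -2, 1)
  row3 ← row3 − (4)·row1  ⇒  L[3][1]=4, U row3=(0, 0, 8, -6)
Step 3: pivot at (2,2) is -2.
  row3 ← row3 − (-4)·row2  ⇒  L[3][2]=-4, U row3=(0, 0, 0, -2)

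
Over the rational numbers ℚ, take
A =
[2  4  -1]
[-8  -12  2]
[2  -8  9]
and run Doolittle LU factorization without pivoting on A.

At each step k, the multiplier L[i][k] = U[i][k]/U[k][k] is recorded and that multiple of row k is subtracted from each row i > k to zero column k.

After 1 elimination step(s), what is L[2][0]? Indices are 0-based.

Step 1: pivot at (0,0) is 2.
  row1 ← row1 − (-4)·row0  ⇒  L[1][0]=-4, U row1=(0, 4, -2)
  row2 ← row2 − (1)·row0  ⇒  L[2][0]=1, U row2=(0, -12, 10)

L[2][0] = 1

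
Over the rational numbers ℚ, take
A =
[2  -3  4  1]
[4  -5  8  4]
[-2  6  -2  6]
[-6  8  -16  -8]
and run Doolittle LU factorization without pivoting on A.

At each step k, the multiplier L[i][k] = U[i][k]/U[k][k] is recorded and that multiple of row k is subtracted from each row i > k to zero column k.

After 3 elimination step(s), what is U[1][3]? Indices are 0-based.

U[1][3] = 2

k=0: U[0][0]=2
  eliminate (1,0): mult=2, new row 1: (0, 1, 0, 2); set L[1][0]=2
  eliminate (2,0): mult=-1, new row 2: (0, 3, 2, 7); set L[2][0]=-1
  eliminate (3,0): mult=-3, new row 3: (0, -1, -4, -5); set L[3][0]=-3
k=1: U[1][1]=1
  eliminate (2,1): mult=3, new row 2: (0, 0, 2, 1); set L[2][1]=3
  eliminate (3,1): mult=-1, new row 3: (0, 0, -4, -3); set L[3][1]=-1
k=2: U[2][2]=2
  eliminate (3,2): mult=-2, new row 3: (0, 0, 0, -1); set L[3][2]=-2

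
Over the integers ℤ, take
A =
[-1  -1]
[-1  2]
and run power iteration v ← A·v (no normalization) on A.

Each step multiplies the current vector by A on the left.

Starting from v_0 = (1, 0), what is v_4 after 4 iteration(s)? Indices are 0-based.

v_4 = (5, -7)

v_0 = (1, 0).
v_1 = A·v_0 = (-1, -1).
v_2 = A·v_1 = (2, -1).
v_3 = A·v_2 = (-1, -4).
v_4 = A·v_3 = (5, -7).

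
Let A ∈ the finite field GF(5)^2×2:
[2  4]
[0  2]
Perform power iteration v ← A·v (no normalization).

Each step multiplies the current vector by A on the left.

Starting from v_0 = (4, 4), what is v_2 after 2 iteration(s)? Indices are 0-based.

v_0 = (4, 4).
v_1 = A·v_0 = (4, 3).
v_2 = A·v_1 = (0, 1).

v_2 = (0, 1)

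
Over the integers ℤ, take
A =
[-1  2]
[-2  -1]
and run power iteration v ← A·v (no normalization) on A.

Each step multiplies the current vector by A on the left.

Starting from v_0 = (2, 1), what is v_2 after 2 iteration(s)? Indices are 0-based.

v_0 = (2, 1).
v_1 = A·v_0 = (0, -5).
v_2 = A·v_1 = (-10, 5).

v_2 = (-10, 5)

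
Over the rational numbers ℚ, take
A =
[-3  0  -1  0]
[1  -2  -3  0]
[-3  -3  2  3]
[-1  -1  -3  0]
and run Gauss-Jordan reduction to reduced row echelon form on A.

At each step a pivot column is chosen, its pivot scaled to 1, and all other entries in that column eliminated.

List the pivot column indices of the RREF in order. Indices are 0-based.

pivot columns: 0, 1, 2, 3

pivot(0,0)=-3: scale R0 → (1, 0, 1/3, 0)
  clear (1,0): R1 −= (1)R0 → (0, -2, -10/3, 0)
  clear (2,0): R2 −= (-3)R0 → (0, -3, 3, 3)
  clear (3,0): R3 −= (-1)R0 → (0, -1, -8/3, 0)
pivot(1,1)=-2: scale R1 → (0, 1, 5/3, 0)
  clear (2,1): R2 −= (-3)R1 → (0, 0, 8, 3)
  clear (3,1): R3 −= (-1)R1 → (0, 0, -1, 0)
pivot(2,2)=8: scale R2 → (0, 0, 1, 3/8)
  clear (0,2): R0 −= (1/3)R2 → (1, 0, 0, -1/8)
  clear (1,2): R1 −= (5/3)R2 → (0, 1, 0, -5/8)
  clear (3,2): R3 −= (-1)R2 → (0, 0, 0, 3/8)
pivot(3,3)=3/8: scale R3 → (0, 0, 0, 1)
  clear (0,3): R0 −= (-1/8)R3 → (1, 0, 0, 0)
  clear (1,3): R1 −= (-5/8)R3 → (0, 1, 0, 0)
  clear (2,3): R2 −= (3/8)R3 → (0, 0, 1, 0)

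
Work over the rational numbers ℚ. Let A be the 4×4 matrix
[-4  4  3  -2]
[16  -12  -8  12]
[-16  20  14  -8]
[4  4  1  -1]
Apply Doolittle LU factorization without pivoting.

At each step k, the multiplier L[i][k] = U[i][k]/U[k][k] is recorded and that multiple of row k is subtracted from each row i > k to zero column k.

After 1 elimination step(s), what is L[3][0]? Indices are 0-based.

L[3][0] = -1

Step 1: pivot at (0,0) is -4.
  row1 ← row1 − (-4)·row0  ⇒  L[1][0]=-4, U row1=(0, 4, 4, 4)
  row2 ← row2 − (4)·row0  ⇒  L[2][0]=4, U row2=(0, 4, 2, 0)
  row3 ← row3 − (-1)·row0  ⇒  L[3][0]=-1, U row3=(0, 8, 4, -3)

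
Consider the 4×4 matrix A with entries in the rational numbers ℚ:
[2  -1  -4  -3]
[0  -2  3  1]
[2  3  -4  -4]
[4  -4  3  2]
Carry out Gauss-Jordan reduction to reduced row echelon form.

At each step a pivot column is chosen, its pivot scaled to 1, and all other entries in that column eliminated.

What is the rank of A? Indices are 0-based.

rank = 4

[1] R0 /= 2  ⇒  (1, -1/2, -2, -3/2)
     R2 -= 2·R0  ⇒  (0, 4, 0, -1)
     R3 -= 4·R0  ⇒  (0, -2, 11, 8)
[2] R1 /= -2  ⇒  (0, 1, -3/2, -1/2)
     R0 -= -1/2·R1  ⇒  (1, 0, -11/4, -7/4)
     R2 -= 4·R1  ⇒  (0, 0, 6, 1)
     R3 -= -2·R1  ⇒  (0, 0, 8, 7)
[3] R2 /= 6  ⇒  (0, 0, 1, 1/6)
     R0 -= -11/4·R2  ⇒  (1, 0, 0, -31/24)
     R1 -= -3/2·R2  ⇒  (0, 1, 0, -1/4)
     R3 -= 8·R2  ⇒  (0, 0, 0, 17/3)
[4] R3 /= 17/3  ⇒  (0, 0, 0, 1)
     R0 -= -31/24·R3  ⇒  (1, 0, 0, 0)
     R1 -= -1/4·R3  ⇒  (0, 1, 0, 0)
     R2 -= 1/6·R3  ⇒  (0, 0, 1, 0)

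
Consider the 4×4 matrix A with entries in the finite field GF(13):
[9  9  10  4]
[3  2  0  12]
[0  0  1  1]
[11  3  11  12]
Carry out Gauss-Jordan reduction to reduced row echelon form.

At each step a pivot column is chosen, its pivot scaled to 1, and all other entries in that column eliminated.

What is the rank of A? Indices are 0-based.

pivot(0,0)=9: scale R0 → (1, 1, 4, 12)
  clear (1,0): R1 −= (3)R0 → (0, 12, 1, 2)
  clear (3,0): R3 −= (11)R0 → (0, 5, 6, 10)
pivot(1,1)=12: scale R1 → (0, 1, 12, 11)
  clear (0,1): R0 −= (1)R1 → (1, 0, 5, 1)
  clear (3,1): R3 −= (5)R1 → (0, 0, 11, 7)
pivot(2,2)=1: scale R2 → (0, 0, 1, 1)
  clear (0,2): R0 −= (5)R2 → (1, 0, 0, 9)
  clear (1,2): R1 −= (12)R2 → (0, 1, 0, 12)
  clear (3,2): R3 −= (11)R2 → (0, 0, 0, 9)
pivot(3,3)=9: scale R3 → (0, 0, 0, 1)
  clear (0,3): R0 −= (9)R3 → (1, 0, 0, 0)
  clear (1,3): R1 −= (12)R3 → (0, 1, 0, 0)
  clear (2,3): R2 −= (1)R3 → (0, 0, 1, 0)

rank = 4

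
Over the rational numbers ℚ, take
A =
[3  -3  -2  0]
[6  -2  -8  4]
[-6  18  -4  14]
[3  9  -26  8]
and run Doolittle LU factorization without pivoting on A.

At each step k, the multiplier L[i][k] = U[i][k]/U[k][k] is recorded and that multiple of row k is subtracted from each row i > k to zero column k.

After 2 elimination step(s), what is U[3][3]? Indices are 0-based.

Step 1: pivot at (0,0) is 3.
  row1 ← row1 − (2)·row0  ⇒  L[1][0]=2, U row1=(0, 4, -4, 4)
  row2 ← row2 − (-2)·row0  ⇒  L[2][0]=-2, U row2=(0, 12, -8, 14)
  row3 ← row3 − (1)·row0  ⇒  L[3][0]=1, U row3=(0, 12, -24, 8)
Step 2: pivot at (1,1) is 4.
  row2 ← row2 − (3)·row1  ⇒  L[2][1]=3, U row2=(0, 0, 4, 2)
  row3 ← row3 − (3)·row1  ⇒  L[3][1]=3, U row3=(0, 0, -12, -4)

U[3][3] = -4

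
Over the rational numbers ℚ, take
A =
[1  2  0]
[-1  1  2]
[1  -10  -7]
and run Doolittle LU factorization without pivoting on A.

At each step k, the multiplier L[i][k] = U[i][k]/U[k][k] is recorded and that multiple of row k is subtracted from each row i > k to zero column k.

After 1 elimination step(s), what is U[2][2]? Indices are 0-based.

[col 0] pivot 1
  R1 -= -1*R0 → (0, 3, 2)  (L[1][0] := -1)
  R2 -= 1*R0 → (0, -12, -7)  (L[2][0] := 1)

U[2][2] = -7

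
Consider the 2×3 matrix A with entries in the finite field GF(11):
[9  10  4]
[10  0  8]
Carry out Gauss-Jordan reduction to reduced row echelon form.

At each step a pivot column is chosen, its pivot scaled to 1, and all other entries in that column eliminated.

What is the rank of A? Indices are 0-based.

rank = 2

pivot(0,0)=9: scale R0 → (1, 6, 9)
  clear (1,0): R1 −= (10)R0 → (0, 6, 6)
pivot(1,1)=6: scale R1 → (0, 1, 1)
  clear (0,1): R0 −= (6)R1 → (1, 0, 3)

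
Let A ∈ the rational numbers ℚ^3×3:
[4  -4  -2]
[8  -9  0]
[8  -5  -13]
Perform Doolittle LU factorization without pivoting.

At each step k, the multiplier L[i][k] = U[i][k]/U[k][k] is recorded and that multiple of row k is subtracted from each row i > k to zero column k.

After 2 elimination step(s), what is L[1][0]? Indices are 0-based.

[col 0] pivot 4
  R1 -= 2*R0 → (0, -1, 4)  (L[1][0] := 2)
  R2 -= 2*R0 → (0, 3, -9)  (L[2][0] := 2)
[col 1] pivot -1
  R2 -= -3*R1 → (0, 0, 3)  (L[2][1] := -3)

L[1][0] = 2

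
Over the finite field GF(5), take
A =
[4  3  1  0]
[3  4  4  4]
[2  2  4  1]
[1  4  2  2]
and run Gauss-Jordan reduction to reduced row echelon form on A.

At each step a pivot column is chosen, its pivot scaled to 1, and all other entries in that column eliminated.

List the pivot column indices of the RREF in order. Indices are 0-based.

pivot columns: 0, 1, 2, 3

[1] R0 /= 4  ⇒  (1, 2, 4, 0)
     R1 -= 3·R0  ⇒  (0, 3, 2, 4)
     R2 -= 2·R0  ⇒  (0, 3, 1, 1)
     R3 -= 1·R0  ⇒  (0, 2, 3, 2)
[2] R1 /= 3  ⇒  (0, 1, 4, 3)
     R0 -= 2·R1  ⇒  (1, 0, 1, 4)
     R2 -= 3·R1  ⇒  (0, 0, 4, 2)
     R3 -= 2·R1  ⇒  (0, 0, 0, 1)
[3] R2 /= 4  ⇒  (0, 0, 1, 3)
     R0 -= 1·R2  ⇒  (1, 0, 0, 1)
     R1 -= 4·R2  ⇒  (0, 1, 0, 1)
[4] R3 /= 1  ⇒  (0, 0, 0, 1)
     R0 -= 1·R3  ⇒  (1, 0, 0, 0)
     R1 -= 1·R3  ⇒  (0, 1, 0, 0)
     R2 -= 3·R3  ⇒  (0, 0, 1, 0)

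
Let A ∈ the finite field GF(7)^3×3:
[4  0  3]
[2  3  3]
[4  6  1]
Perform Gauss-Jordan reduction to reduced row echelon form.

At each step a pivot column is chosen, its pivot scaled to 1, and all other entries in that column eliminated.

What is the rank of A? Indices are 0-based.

rank = 3

pivot(0,0)=4: scale R0 → (1, 0, 6)
  clear (1,0): R1 −= (2)R0 → (0, 3, 5)
  clear (2,0): R2 −= (4)R0 → (0, 6, 5)
pivot(1,1)=3: scale R1 → (0, 1, 4)
  clear (2,1): R2 −= (6)R1 → (0, 0, 2)
pivot(2,2)=2: scale R2 → (0, 0, 1)
  clear (0,2): R0 −= (6)R2 → (1, 0, 0)
  clear (1,2): R1 −= (4)R2 → (0, 1, 0)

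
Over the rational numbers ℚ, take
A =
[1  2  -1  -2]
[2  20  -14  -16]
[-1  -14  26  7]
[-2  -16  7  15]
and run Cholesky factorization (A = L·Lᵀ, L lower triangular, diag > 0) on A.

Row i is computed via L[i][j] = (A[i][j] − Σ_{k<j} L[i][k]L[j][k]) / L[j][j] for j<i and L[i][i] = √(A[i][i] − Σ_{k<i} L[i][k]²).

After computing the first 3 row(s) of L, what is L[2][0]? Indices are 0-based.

L[2][0] = -1

Step 1: L[0][0] = √(1) = 1.
  L[1][0] = (2) / L[0][0] = 2.
Step 2: L[1][1] = √(16) = 4.
  L[2][0] = (-1) / L[0][0] = -1.
  L[2][1] = (-12) / L[1][1] = -3.
Step 3: L[2][2] = √(16) = 4.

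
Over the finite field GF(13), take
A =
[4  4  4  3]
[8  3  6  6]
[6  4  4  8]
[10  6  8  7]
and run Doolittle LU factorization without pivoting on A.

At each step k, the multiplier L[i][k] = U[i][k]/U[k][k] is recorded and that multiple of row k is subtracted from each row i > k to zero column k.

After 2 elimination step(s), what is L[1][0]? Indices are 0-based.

k=0: U[0][0]=4
  eliminate (1,0): mult=2, new row 1: (0, 8, 11, 0); set L[1][0]=2
  eliminate (2,0): mult=8, new row 2: (0, 11, 11, 10); set L[2][0]=8
  eliminate (3,0): mult=9, new row 3: (0, 9, 11, 6); set L[3][0]=9
k=1: U[1][1]=8
  eliminate (2,1): mult=3, new row 2: (0, 0, 4, 10); set L[2][1]=3
  eliminate (3,1): mult=6, new row 3: (0, 0, 10, 6); set L[3][1]=6

L[1][0] = 2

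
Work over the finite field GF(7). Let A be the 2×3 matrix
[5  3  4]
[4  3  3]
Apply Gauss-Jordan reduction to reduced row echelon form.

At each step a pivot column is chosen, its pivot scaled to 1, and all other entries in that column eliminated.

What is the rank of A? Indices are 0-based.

rank = 2

[1] R0 /= 5  ⇒  (1, 2, 5)
     R1 -= 4·R0  ⇒  (0, 2, 4)
[2] R1 /= 2  ⇒  (0, 1, 2)
     R0 -= 2·R1  ⇒  (1, 0, 1)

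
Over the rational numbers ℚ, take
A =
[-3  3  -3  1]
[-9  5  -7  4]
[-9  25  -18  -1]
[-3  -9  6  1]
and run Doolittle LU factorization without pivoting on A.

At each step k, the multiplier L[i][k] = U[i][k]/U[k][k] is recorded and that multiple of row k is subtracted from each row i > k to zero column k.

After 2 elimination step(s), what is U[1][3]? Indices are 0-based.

U[1][3] = 1

k=0: U[0][0]=-3
  eliminate (1,0): mult=3, new row 1: (0, -4, 2, 1); set L[1][0]=3
  eliminate (2,0): mult=3, new row 2: (0, 16, -9, -4); set L[2][0]=3
  eliminate (3,0): mult=1, new row 3: (0, -12, 9, 0); set L[3][0]=1
k=1: U[1][1]=-4
  eliminate (2,1): mult=-4, new row 2: (0, 0, -1, 0); set L[2][1]=-4
  eliminate (3,1): mult=3, new row 3: (0, 0, 3, -3); set L[3][1]=3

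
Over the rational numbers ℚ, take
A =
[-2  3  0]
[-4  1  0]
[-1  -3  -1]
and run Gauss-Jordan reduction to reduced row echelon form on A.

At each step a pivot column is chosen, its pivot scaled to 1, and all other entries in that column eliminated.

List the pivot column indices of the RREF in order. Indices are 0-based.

pivot columns: 0, 1, 2

step 1: normalize row 0 (÷-2) = (1, -3/2, 0)
  row 1: subtract -4×row0 = (0, -5, 0)
  row 2: subtract -1×row0 = (0, -9/2, -1)
step 2: normalize row 1 (÷-5) = (0, 1, 0)
  row 0: subtract -3/2×row1 = (1, 0, 0)
  row 2: subtract -9/2×row1 = (0, 0, -1)
step 3: normalize row 2 (÷-1) = (0, 0, 1)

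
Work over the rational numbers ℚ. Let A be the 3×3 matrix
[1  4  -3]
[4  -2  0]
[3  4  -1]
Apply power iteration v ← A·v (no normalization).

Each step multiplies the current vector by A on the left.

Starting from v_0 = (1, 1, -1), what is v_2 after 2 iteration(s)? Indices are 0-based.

v_0 = (1, 1, -1).
v_1 = A·v_0 = (8, 2, 8).
v_2 = A·v_1 = (-8, 28, 24).

v_2 = (-8, 28, 24)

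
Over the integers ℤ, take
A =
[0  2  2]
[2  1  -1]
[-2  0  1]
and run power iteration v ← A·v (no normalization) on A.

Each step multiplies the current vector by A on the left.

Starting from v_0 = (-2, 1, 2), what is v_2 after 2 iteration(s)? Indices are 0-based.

v_0 = (-2, 1, 2).
v_1 = A·v_0 = (6, -5, 6).
v_2 = A·v_1 = (2, 1, -6).

v_2 = (2, 1, -6)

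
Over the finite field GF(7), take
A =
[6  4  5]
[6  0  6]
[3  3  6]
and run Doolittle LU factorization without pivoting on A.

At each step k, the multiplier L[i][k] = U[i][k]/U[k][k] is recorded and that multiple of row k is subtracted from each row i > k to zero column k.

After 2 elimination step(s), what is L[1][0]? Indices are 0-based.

L[1][0] = 1

[col 0] pivot 6
  R1 -= 1*R0 → (0, 3, 1)  (L[1][0] := 1)
  R2 -= 4*R0 → (0, 1, 0)  (L[2][0] := 4)
[col 1] pivot 3
  R2 -= 5*R1 → (0, 0, 2)  (L[2][1] := 5)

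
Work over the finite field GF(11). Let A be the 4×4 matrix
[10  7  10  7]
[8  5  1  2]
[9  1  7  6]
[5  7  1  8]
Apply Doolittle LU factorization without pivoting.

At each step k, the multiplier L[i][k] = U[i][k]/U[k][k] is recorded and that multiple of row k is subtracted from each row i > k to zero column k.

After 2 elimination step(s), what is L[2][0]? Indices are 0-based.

[col 0] pivot 10
  R1 -= 3*R0 → (0, 6, 4, 3)  (L[1][0] := 3)
  R2 -= 2*R0 → (0, 9, 9, 3)  (L[2][0] := 2)
  R3 -= 6*R0 → (0, 9, 7, 10)  (L[3][0] := 6)
[col 1] pivot 6
  R2 -= 7*R1 → (0, 0, 3, 4)  (L[2][1] := 7)
  R3 -= 7*R1 → (0, 0, 1, 0)  (L[3][1] := 7)

L[2][0] = 2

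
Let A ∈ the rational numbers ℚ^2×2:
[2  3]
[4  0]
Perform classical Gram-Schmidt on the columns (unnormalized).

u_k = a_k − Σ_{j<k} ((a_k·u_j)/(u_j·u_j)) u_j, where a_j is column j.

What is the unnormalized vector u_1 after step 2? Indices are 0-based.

Step 1: u_0 = a_0 = (2, 4).
Step 2: u_1 = a_1 − (3/10)·u_0 = (12/5, -6/5).

u_1 = (12/5, -6/5)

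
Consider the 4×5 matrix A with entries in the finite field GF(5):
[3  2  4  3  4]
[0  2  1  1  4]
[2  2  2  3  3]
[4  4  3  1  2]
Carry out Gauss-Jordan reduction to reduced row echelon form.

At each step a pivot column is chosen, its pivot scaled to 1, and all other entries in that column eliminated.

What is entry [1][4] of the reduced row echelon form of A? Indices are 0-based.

M[1][4] = 4

step 1: normalize row 0 (÷3) = (1, 4, 3, 1, 3)
  row 2: subtract 2×row0 = (0, 4, 1, 1, 2)
  row 3: subtract 4×row0 = (0, 3, 1, 2, 0)
step 2: normalize row 1 (÷2) = (0, 1, 3, 3, 2)
  row 0: subtract 4×row1 = (1, 0, 1, 4, 0)
  row 2: subtract 4×row1 = (0, 0, 4, 4, 4)
  row 3: subtract 3×row1 = (0, 0, 2, 3, 4)
step 3: normalize row 2 (÷4) = (0, 0, 1, 1, 1)
  row 0: subtract 1×row2 = (1, 0, 0, 3, 4)
  row 1: subtract 3×row2 = (0, 1, 0, 0, 4)
  row 3: subtract 2×row2 = (0, 0, 0, 1, 2)
step 4: normalize row 3 (÷1) = (0, 0, 0, 1, 2)
  row 0: subtract 3×row3 = (1, 0, 0, 0, 3)
  row 2: subtract 1×row3 = (0, 0, 1, 0, 4)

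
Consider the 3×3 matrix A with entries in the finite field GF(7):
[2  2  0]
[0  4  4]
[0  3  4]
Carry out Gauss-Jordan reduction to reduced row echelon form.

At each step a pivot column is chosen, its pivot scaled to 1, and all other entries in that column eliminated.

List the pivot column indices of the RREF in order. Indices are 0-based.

pivot columns: 0, 1, 2

step 1: normalize row 0 (÷2) = (1, 1, 0)
step 2: normalize row 1 (÷4) = (0, 1, 1)
  row 0: subtract 1×row1 = (1, 0, 6)
  row 2: subtract 3×row1 = (0, 0, 1)
step 3: normalize row 2 (÷1) = (0, 0, 1)
  row 0: subtract 6×row2 = (1, 0, 0)
  row 1: subtract 1×row2 = (0, 1, 0)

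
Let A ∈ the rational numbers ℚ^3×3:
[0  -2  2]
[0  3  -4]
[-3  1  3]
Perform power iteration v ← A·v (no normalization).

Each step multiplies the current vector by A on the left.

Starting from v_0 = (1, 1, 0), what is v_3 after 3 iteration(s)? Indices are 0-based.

v_3 = (-28, 39, 56)

v_0 = (1, 1, 0).
v_1 = A·v_0 = (-2, 3, -2).
v_2 = A·v_1 = (-10, 17, 3).
v_3 = A·v_2 = (-28, 39, 56).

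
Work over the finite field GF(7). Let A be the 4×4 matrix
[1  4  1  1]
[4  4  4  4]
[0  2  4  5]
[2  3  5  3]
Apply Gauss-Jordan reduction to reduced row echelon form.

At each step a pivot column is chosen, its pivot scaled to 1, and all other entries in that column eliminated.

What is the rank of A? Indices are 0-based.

step 1: normalize row 0 (÷1) = (1, 4, 1, 1)
  row 1: subtract 4×row0 = (0, 2, 0, 0)
  row 3: subtract 2×row0 = (0, 2, 3, 1)
step 2: normalize row 1 (÷2) = (0, 1, 0, 0)
  row 0: subtract 4×row1 = (1, 0, 1, 1)
  row 2: subtract 2×row1 = (0, 0, 4, 5)
  row 3: subtract 2×row1 = (0, 0, 3, 1)
step 3: normalize row 2 (÷4) = (0, 0, 1, 3)
  row 0: subtract 1×row2 = (1, 0, 0, 5)
  row 3: subtract 3×row2 = (0, 0, 0, 6)
step 4: normalize row 3 (÷6) = (0, 0, 0, 1)
  row 0: subtract 5×row3 = (1, 0, 0, 0)
  row 2: subtract 3×row3 = (0, 0, 1, 0)

rank = 4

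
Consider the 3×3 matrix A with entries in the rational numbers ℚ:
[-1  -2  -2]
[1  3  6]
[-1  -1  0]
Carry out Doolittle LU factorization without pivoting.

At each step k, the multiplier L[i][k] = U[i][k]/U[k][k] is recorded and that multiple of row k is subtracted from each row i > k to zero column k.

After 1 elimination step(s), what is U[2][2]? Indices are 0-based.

U[2][2] = 2

Step 1: pivot at (0,0) is -1.
  row1 ← row1 − (-1)·row0  ⇒  L[1][0]=-1, U row1=(0, 1, 4)
  row2 ← row2 − (1)·row0  ⇒  L[2][0]=1, U row2=(0, 1, 2)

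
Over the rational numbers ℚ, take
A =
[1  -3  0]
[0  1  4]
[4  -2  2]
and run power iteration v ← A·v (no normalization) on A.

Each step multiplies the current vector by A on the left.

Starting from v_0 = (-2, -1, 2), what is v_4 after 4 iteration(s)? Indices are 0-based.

v_4 = (154, -481, -166)

v_0 = (-2, -1, 2).
v_1 = A·v_0 = (1, 7, -2).
v_2 = A·v_1 = (-20, -1, -14).
v_3 = A·v_2 = (-17, -57, -106).
v_4 = A·v_3 = (154, -481, -166).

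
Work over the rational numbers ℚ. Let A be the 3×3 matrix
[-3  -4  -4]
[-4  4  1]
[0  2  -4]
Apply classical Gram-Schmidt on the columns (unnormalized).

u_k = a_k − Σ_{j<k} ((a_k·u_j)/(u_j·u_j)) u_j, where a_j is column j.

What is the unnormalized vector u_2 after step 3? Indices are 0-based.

Step 1: u_0 = a_0 = (-3, -4, 0).
Step 2: u_1 = a_1 − (-4/25)·u_0 = (-112/25, 84/25, 2).
Step 3: u_2 = a_2 − (8/25)·u_0 − (83/221)·u_1 = (-300/221, 225/221, -1050/221).

u_2 = (-300/221, 225/221, -1050/221)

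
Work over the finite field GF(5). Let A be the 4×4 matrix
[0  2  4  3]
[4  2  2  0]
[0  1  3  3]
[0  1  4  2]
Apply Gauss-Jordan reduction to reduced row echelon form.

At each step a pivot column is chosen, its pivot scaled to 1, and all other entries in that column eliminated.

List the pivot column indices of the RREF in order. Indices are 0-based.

[1] R0 <-> R1
[1] R0 /= 4  ⇒  (1, 3, 3, 0)
[2] R1 /= 2  ⇒  (0, 1, 2, 4)
     R0 -= 3·R1  ⇒  (1, 0, 2, 3)
     R2 -= 1·R1  ⇒  (0, 0, 1, 4)
     R3 -= 1·R1  ⇒  (0, 0, 2, 3)
[3] R2 /= 1  ⇒  (0, 0, 1, 4)
     R0 -= 2·R2  ⇒  (1, 0, 0, 0)
     R1 -= 2·R2  ⇒  (0, 1, 0, 1)
     R3 -= 2·R2  ⇒  (0, 0, 0, 0)
column 3 empty below row 3

pivot columns: 0, 1, 2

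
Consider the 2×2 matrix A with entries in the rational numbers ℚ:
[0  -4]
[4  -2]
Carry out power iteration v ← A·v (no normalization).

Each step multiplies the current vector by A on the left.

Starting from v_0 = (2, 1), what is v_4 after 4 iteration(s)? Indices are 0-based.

v_0 = (2, 1).
v_1 = A·v_0 = (-4, 6).
v_2 = A·v_1 = (-24, -28).
v_3 = A·v_2 = (112, -40).
v_4 = A·v_3 = (160, 528).

v_4 = (160, 528)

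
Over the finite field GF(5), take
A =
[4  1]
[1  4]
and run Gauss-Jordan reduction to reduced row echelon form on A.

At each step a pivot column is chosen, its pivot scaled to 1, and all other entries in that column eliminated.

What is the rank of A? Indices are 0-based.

step 1: normalize row 0 (÷4) = (1, 4)
  row 1: subtract 1×row0 = (0, 0)
skip col 1 (zero from row 1)

rank = 1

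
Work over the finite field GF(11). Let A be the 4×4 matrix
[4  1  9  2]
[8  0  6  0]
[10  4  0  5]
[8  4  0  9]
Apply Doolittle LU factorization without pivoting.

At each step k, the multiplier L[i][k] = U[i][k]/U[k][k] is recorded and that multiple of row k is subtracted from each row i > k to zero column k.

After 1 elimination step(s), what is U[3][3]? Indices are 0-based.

U[3][3] = 5

Step 1: pivot at (0,0) is 4.
  row1 ← row1 − (2)·row0  ⇒  L[1][0]=2, U row1=(0, 9, 10, 7)
  row2 ← row2 − (8)·row0  ⇒  L[2][0]=8, U row2=(0, 7, 5, 0)
  row3 ← row3 − (2)·row0  ⇒  L[3][0]=2, U row3=(0, 2, 4, 5)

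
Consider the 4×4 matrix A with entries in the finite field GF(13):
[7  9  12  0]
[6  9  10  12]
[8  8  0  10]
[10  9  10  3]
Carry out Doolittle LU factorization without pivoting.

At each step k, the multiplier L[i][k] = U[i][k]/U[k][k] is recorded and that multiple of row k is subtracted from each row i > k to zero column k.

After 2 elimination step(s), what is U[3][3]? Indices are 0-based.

[col 0] pivot 7
  R1 -= 12*R0 → (0, 5, 9, 12)  (L[1][0] := 12)
  R2 -= 3*R0 → (0, 7, 3, 10)  (L[2][0] := 3)
  R3 -= 7*R0 → (0, 11, 4, 3)  (L[3][0] := 7)
[col 1] pivot 5
  R2 -= 4*R1 → (0, 0, 6, 1)  (L[2][1] := 4)
  R3 -= 10*R1 → (0, 0, 5, 0)  (L[3][1] := 10)

U[3][3] = 0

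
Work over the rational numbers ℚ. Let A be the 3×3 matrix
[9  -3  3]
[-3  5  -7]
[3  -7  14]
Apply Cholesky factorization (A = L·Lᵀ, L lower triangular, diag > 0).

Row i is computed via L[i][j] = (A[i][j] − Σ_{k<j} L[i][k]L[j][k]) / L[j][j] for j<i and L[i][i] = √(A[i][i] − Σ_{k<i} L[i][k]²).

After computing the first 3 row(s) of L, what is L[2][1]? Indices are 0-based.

Step 1: L[0][0] = √(9) = 3.
  L[1][0] = (-3) / L[0][0] = -1.
Step 2: L[1][1] = √(4) = 2.
  L[2][0] = (3) / L[0][0] = 1.
  L[2][1] = (-6) / L[1][1] = -3.
Step 3: L[2][2] = √(4) = 2.

L[2][1] = -3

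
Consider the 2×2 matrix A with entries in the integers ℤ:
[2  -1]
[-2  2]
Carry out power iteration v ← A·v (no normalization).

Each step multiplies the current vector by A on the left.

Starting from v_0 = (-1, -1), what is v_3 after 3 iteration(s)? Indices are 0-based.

v_3 = (-6, 8)

v_0 = (-1, -1).
v_1 = A·v_0 = (-1, 0).
v_2 = A·v_1 = (-2, 2).
v_3 = A·v_2 = (-6, 8).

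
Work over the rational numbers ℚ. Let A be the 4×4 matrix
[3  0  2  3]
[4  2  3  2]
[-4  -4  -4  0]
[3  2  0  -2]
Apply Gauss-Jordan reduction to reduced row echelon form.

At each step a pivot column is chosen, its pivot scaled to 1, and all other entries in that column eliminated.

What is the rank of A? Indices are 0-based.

step 1: normalize row 0 (÷3) = (1, 0, 2/3, 1)
  row 1: subtract 4×row0 = (0, 2, 1/3, -2)
  row 2: subtract -4×row0 = (0, -4, -4/3, 4)
  row 3: subtract 3×row0 = (0, 2, -2, -5)
step 2: normalize row 1 (÷2) = (0, 1, 1/6, -1)
  row 2: subtract -4×row1 = (0, 0, -2/3, 0)
  row 3: subtract 2×row1 = (0, 0, -7/3, -3)
step 3: normalize row 2 (÷-2/3) = (0, 0, 1, 0)
  row 0: subtract 2/3×row2 = (1, 0, 0, 1)
  row 1: subtract 1/6×row2 = (0, 1, 0, -1)
  row 3: subtract -7/3×row2 = (0, 0, 0, -3)
step 4: normalize row 3 (÷-3) = (0, 0, 0, 1)
  row 0: subtract 1×row3 = (1, 0, 0, 0)
  row 1: subtract -1×row3 = (0, 1, 0, 0)

rank = 4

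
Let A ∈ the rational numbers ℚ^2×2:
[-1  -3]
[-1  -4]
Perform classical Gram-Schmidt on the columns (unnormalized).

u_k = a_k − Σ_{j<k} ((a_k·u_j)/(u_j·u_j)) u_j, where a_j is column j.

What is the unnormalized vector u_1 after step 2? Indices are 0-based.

u_1 = (1/2, -1/2)

Step 1: u_0 = a_0 = (-1, -1).
Step 2: u_1 = a_1 − (7/2)·u_0 = (1/2, -1/2).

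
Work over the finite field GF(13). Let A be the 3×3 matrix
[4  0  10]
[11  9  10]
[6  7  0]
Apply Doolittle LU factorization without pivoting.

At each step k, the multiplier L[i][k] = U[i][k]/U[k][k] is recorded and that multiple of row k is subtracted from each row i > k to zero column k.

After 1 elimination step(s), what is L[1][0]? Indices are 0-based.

Step 1: pivot at (0,0) is 4.
  row1 ← row1 − (6)·row0  ⇒  L[1][0]=6, U row1=(0, 9, 2)
  row2 ← row2 − (8)·row0  ⇒  L[2][0]=8, U row2=(0, 7, 11)

L[1][0] = 6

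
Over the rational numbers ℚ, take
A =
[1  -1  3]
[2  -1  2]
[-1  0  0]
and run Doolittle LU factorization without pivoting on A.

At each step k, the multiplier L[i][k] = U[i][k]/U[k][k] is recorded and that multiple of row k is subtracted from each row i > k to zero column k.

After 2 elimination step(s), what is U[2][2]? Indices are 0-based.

U[2][2] = -1

[col 0] pivot 1
  R1 -= 2*R0 → (0, 1, -4)  (L[1][0] := 2)
  R2 -= -1*R0 → (0, -1, 3)  (L[2][0] := -1)
[col 1] pivot 1
  R2 -= -1*R1 → (0, 0, -1)  (L[2][1] := -1)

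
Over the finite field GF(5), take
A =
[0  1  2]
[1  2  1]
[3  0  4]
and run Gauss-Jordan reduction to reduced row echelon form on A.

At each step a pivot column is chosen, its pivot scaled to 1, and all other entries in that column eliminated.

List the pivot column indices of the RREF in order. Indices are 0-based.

pivot columns: 0, 1, 2

pivot(0,0): swap R0↔R1
pivot(0,0)=1: scale R0 → (1, 2, 1)
  clear (2,0): R2 −= (3)R0 → (0, 4, 1)
pivot(1,1)=1: scale R1 → (0, 1, 2)
  clear (0,1): R0 −= (2)R1 → (1, 0, 2)
  clear (2,1): R2 −= (4)R1 → (0, 0, 3)
pivot(2,2)=3: scale R2 → (0, 0, 1)
  clear (0,2): R0 −= (2)R2 → (1, 0, 0)
  clear (1,2): R1 −= (2)R2 → (0, 1, 0)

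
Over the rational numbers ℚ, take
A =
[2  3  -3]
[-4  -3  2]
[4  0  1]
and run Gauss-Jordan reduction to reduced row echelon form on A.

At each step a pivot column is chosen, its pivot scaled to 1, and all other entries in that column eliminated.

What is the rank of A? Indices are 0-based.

pivot(0,0)=2: scale R0 → (1, 3/2, -3/2)
  clear (1,0): R1 −= (-4)R0 → (0, 3, -4)
  clear (2,0): R2 −= (4)R0 → (0, -6, 7)
pivot(1,1)=3: scale R1 → (0, 1, -4/3)
  clear (0,1): R0 −= (3/2)R1 → (1, 0, 1/2)
  clear (2,1): R2 −= (-6)R1 → (0, 0, -1)
pivot(2,2)=-1: scale R2 → (0, 0, 1)
  clear (0,2): R0 −= (1/2)R2 → (1, 0, 0)
  clear (1,2): R1 −= (-4/3)R2 → (0, 1, 0)

rank = 3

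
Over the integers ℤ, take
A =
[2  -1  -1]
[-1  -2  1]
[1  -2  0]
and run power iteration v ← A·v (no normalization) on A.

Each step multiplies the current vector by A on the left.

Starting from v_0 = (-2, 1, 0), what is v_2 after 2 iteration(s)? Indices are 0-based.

v_2 = (-6, 1, -5)

v_0 = (-2, 1, 0).
v_1 = A·v_0 = (-5, 0, -4).
v_2 = A·v_1 = (-6, 1, -5).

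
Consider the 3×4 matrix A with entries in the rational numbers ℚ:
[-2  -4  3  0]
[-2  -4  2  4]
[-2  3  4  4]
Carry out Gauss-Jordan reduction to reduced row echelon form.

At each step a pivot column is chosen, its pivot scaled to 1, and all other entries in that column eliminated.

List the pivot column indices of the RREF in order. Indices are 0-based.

pivot columns: 0, 1, 2

step 1: normalize row 0 (÷-2) = (1, 2, -3/2, 0)
  row 1: subtract -2×row0 = (0, 0, -1, 4)
  row 2: subtract -2×row0 = (0, 7, 1, 4)
step 2: exchange rows 1,2
step 2: normalize row 1 (÷7) = (0, 1, 1/7, 4/7)
  row 0: subtract 2×row1 = (1, 0, -25/14, -8/7)
step 3: normalize row 2 (÷-1) = (0, 0, 1, -4)
  row 0: subtract -25/14×row2 = (1, 0, 0, -58/7)
  row 1: subtract 1/7×row2 = (0, 1, 0, 8/7)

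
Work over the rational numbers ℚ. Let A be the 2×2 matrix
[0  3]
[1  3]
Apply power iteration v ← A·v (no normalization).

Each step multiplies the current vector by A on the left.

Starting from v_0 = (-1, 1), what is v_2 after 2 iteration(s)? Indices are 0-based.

v_0 = (-1, 1).
v_1 = A·v_0 = (3, 2).
v_2 = A·v_1 = (6, 9).

v_2 = (6, 9)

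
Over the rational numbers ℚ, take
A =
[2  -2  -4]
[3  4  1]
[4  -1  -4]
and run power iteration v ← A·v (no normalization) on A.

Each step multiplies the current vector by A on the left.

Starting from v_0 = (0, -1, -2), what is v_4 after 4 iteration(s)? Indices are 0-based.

v_4 = (12, -73, -86)

v_0 = (0, -1, -2).
v_1 = A·v_0 = (10, -6, 9).
v_2 = A·v_1 = (-4, 15, 10).
v_3 = A·v_2 = (-78, 58, -71).
v_4 = A·v_3 = (12, -73, -86).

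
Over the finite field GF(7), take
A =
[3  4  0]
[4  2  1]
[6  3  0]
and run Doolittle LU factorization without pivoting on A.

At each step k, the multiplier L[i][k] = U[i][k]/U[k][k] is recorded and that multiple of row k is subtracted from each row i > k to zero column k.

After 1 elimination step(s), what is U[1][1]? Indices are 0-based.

U[1][1] = 6

k=0: U[0][0]=3
  eliminate (1,0): mult=6, new row 1: (0, 6, 1); set L[1][0]=6
  eliminate (2,0): mult=2, new row 2: (0, 2, 0); set L[2][0]=2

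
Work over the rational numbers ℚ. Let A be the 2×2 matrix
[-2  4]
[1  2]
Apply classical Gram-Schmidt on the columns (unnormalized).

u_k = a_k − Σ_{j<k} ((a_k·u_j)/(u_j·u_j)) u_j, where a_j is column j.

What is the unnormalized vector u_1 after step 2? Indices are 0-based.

u_1 = (8/5, 16/5)

Step 1: u_0 = a_0 = (-2, 1).
Step 2: u_1 = a_1 − (-6/5)·u_0 = (8/5, 16/5).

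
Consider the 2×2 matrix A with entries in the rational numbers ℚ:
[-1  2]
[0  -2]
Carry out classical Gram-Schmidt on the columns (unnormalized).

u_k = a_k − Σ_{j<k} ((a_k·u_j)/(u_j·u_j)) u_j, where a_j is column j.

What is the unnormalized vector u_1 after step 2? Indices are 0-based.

u_1 = (0, -2)

Step 1: u_0 = a_0 = (-1, 0).
Step 2: u_1 = a_1 − (-2)·u_0 = (0, -2).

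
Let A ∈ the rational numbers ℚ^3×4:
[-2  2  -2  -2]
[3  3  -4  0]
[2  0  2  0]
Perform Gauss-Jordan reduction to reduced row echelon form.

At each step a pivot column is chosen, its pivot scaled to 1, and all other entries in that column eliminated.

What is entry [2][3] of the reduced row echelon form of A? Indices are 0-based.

pivot(0,0)=-2: scale R0 → (1, -1, 1, 1)
  clear (1,0): R1 −= (3)R0 → (0, 6, -7, -3)
  clear (2,0): R2 −= (2)R0 → (0, 2, 0, -2)
pivot(1,1)=6: scale R1 → (0, 1, -7/6, -1/2)
  clear (0,1): R0 −= (-1)R1 → (1, 0, -1/6, 1/2)
  clear (2,1): R2 −= (2)R1 → (0, 0, 7/3, -1)
pivot(2,2)=7/3: scale R2 → (0, 0, 1, -3/7)
  clear (0,2): R0 −= (-1/6)R2 → (1, 0, 0, 3/7)
  clear (1,2): R1 −= (-7/6)R2 → (0, 1, 0, -1)

M[2][3] = -3/7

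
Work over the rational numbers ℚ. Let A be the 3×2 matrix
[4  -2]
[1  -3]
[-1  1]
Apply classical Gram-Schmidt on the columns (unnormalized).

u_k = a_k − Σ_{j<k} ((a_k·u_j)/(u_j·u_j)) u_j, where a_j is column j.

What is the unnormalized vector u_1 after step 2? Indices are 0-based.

u_1 = (2/3, -7/3, 1/3)

Step 1: u_0 = a_0 = (4, 1, -1).
Step 2: u_1 = a_1 − (-2/3)·u_0 = (2/3, -7/3, 1/3).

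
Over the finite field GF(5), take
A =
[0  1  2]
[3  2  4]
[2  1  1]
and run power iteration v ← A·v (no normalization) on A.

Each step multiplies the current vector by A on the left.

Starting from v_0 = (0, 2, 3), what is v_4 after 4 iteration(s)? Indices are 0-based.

v_0 = (0, 2, 3).
v_1 = A·v_0 = (3, 1, 0).
v_2 = A·v_1 = (1, 1, 2).
v_3 = A·v_2 = (0, 3, 0).
v_4 = A·v_3 = (3, 1, 3).

v_4 = (3, 1, 3)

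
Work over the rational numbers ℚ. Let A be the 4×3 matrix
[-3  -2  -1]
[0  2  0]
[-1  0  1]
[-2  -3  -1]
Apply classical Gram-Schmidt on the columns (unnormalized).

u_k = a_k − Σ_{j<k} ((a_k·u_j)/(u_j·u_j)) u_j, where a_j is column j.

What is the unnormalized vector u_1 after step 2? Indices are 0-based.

u_1 = (4/7, 2, 6/7, -9/7)

Step 1: u_0 = a_0 = (-3, 0, -1, -2).
Step 2: u_1 = a_1 − (6/7)·u_0 = (4/7, 2, 6/7, -9/7).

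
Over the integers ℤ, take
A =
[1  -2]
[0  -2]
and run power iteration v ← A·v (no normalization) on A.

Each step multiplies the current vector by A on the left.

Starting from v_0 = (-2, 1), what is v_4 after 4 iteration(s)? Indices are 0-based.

v_4 = (8, 16)

v_0 = (-2, 1).
v_1 = A·v_0 = (-4, -2).
v_2 = A·v_1 = (0, 4).
v_3 = A·v_2 = (-8, -8).
v_4 = A·v_3 = (8, 16).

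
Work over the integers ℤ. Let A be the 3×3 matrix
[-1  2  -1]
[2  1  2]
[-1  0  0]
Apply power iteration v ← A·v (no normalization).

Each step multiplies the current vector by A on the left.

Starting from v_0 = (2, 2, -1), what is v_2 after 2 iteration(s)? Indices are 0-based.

v_0 = (2, 2, -1).
v_1 = A·v_0 = (3, 4, -2).
v_2 = A·v_1 = (7, 6, -3).

v_2 = (7, 6, -3)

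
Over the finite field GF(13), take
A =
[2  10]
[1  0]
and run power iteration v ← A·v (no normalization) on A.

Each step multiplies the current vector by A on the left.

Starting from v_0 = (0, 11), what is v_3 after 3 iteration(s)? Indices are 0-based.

v_0 = (0, 11).
v_1 = A·v_0 = (6, 0).
v_2 = A·v_1 = (12, 6).
v_3 = A·v_2 = (6, 12).

v_3 = (6, 12)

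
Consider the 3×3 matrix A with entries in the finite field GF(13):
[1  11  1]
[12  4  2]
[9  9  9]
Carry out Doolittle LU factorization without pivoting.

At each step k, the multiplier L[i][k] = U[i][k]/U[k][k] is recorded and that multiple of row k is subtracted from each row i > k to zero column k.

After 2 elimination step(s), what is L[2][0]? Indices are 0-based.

[col 0] pivot 1
  R1 -= 12*R0 → (0, 2, 3)  (L[1][0] := 12)
  R2 -= 9*R0 → (0, 1, 0)  (L[2][0] := 9)
[col 1] pivot 2
  R2 -= 7*R1 → (0, 0, 5)  (L[2][1] := 7)

L[2][0] = 9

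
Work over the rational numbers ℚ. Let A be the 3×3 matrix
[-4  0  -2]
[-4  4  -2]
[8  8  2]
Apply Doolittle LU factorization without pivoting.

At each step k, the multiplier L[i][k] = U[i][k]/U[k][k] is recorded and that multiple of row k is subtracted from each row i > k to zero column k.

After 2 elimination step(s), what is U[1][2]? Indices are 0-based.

[col 0] pivot -4
  R1 -= 1*R0 → (0, 4, 0)  (L[1][0] := 1)
  R2 -= -2*R0 → (0, 8, -2)  (L[2][0] := -2)
[col 1] pivot 4
  R2 -= 2*R1 → (0, 0, -2)  (L[2][1] := 2)

U[1][2] = 0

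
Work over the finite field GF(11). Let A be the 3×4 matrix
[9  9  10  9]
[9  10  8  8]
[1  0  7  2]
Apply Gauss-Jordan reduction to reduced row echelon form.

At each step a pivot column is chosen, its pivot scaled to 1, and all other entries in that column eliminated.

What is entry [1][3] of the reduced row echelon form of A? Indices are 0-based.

pivot(0,0)=9: scale R0 → (1, 1, 6, 1)
  clear (1,0): R1 −= (9)R0 → (0, 1, 9, 10)
  clear (2,0): R2 −= (1)R0 → (0, 10, 1, 1)
pivot(1,1)=1: scale R1 → (0, 1, 9, 10)
  clear (0,1): R0 −= (1)R1 → (1, 0, 8, 2)
  clear (2,1): R2 −= (10)R1 → (0, 0, 10, 0)
pivot(2,2)=10: scale R2 → (0, 0, 1, 0)
  clear (0,2): R0 −= (8)R2 → (1, 0, 0, 2)
  clear (1,2): R1 −= (9)R2 → (0, 1, 0, 10)

M[1][3] = 10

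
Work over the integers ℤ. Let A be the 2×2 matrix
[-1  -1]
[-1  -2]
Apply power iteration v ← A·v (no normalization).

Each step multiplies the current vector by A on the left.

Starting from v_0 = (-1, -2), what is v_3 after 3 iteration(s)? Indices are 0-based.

v_0 = (-1, -2).
v_1 = A·v_0 = (3, 5).
v_2 = A·v_1 = (-8, -13).
v_3 = A·v_2 = (21, 34).

v_3 = (21, 34)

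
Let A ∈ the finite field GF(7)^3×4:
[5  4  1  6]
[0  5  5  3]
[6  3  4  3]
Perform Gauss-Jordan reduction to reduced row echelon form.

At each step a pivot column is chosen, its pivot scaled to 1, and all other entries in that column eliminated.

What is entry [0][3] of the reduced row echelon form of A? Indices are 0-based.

M[0][3] = 5

pivot(0,0)=5: scale R0 → (1, 5, 3, 4)
  clear (2,0): R2 −= (6)R0 → (0, 1, 0, 0)
pivot(1,1)=5: scale R1 → (0, 1, 1, 2)
  clear (0,1): R0 −= (5)R1 → (1, 0, 5, 1)
  clear (2,1): R2 −= (1)R1 → (0, 0, 6, 5)
pivot(2,2)=6: scale R2 → (0, 0, 1, 2)
  clear (0,2): R0 −= (5)R2 → (1, 0, 0, 5)
  clear (1,2): R1 −= (1)R2 → (0, 1, 0, 0)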